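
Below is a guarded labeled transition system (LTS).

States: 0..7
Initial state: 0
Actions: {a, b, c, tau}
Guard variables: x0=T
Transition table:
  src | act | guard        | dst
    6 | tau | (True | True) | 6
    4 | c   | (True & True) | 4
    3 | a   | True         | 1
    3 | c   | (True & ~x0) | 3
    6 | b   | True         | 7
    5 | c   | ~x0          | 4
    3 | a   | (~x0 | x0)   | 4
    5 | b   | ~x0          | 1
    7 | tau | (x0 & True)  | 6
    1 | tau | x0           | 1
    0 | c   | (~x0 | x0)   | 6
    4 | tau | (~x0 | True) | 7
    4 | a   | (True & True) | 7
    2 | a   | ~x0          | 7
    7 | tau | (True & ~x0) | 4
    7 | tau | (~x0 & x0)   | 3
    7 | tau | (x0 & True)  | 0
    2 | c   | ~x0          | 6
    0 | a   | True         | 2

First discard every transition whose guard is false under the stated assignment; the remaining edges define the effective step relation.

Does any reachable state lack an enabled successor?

Answer: DEADLOCK at state 2

Working:
Reachable = {0,2,6,7}
  0: a→2  c→6  [deg 2]
  2: ∅  [no exit]
  6: b→7  tau→6  [deg 2]
  7: tau→0  tau→6  [deg 2]
witness 2: a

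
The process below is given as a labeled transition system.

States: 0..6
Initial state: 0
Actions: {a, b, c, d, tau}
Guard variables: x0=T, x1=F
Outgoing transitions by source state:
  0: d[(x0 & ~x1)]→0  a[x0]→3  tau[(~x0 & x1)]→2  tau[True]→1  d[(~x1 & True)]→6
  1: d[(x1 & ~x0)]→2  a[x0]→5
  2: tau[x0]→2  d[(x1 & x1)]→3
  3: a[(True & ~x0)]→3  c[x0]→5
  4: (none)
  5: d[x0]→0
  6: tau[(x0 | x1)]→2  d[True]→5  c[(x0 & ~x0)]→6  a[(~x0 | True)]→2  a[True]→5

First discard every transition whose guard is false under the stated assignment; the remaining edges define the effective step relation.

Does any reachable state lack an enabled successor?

Answer: DEADLOCK-FREE

Trace:
Reachable = {0,1,2,3,5,6}
  0: a→3  d→0  d→6  tau→1  [4 out]
  1: a→5  [1 out]
  2: tau→2  [1 out]
  3: c→5  [1 out]
  5: d→0  [1 out]
  6: a→2  a→5  d→5  tau→2  [4 out]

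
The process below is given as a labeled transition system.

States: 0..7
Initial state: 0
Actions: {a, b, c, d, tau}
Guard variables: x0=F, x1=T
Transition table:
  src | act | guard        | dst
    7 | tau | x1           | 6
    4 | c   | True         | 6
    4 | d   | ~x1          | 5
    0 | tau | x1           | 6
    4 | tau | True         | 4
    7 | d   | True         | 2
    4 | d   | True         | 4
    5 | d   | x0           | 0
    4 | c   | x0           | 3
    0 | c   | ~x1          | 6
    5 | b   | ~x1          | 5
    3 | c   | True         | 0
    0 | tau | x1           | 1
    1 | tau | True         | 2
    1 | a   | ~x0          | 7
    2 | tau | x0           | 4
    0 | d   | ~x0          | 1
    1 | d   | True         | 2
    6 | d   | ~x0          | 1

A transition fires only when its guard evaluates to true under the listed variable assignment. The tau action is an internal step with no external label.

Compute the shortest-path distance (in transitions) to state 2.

Layered search for 2:
  Layer 0: {0}
  Layer 1: {1,6}
  Layer 2: {2,7}
first hit 2 at d=2 via d·d

Answer: 2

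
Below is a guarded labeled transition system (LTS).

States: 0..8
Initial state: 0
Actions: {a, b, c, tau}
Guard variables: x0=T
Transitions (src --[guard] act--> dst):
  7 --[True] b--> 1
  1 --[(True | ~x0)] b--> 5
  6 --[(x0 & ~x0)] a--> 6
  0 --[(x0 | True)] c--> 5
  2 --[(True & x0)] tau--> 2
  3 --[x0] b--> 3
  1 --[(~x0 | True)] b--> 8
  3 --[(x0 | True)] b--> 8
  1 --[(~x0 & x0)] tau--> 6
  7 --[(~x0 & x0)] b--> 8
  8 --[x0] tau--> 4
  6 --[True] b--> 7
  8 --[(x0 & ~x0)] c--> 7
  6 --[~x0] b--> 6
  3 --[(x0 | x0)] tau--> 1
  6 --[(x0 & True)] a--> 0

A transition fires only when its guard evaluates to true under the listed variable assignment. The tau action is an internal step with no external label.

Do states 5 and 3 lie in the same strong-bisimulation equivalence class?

Refine partition for ~:
  round 0: {{0,1,2,3,4,5,6,7,8}}
  round 1: {{0},{1,7},{2,8},{3},{4,5},{6}}
  round 2: {{0},{1},{2},{3},{4,5},{6},{7},{8}}
Fixed point at round 3; 8 class(es).
class of 5: {4,5}; class of 3: {3}

Answer: NOT BISIMILAR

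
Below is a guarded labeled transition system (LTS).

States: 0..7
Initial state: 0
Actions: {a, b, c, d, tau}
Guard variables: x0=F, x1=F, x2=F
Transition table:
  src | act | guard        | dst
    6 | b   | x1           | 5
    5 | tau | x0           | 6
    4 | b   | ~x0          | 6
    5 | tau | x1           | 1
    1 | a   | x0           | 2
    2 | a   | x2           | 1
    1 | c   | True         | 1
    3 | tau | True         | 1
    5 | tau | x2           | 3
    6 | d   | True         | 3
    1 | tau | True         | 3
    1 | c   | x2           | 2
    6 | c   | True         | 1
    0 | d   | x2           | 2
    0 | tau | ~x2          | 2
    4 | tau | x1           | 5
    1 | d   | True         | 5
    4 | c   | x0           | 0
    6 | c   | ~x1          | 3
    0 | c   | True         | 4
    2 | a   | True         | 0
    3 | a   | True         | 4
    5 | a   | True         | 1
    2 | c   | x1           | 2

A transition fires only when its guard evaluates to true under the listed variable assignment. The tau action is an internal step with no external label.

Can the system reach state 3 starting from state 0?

13 transition(s) survive guard evaluation.
depth 0: {0}
depth 1: {2,4}  cumulative {0,2,4}
depth 2: {6}  cumulative {0,2,4,6}
depth 3: {1,3}  cumulative {0,1,2,3,4,6}
depth 4: {5}  cumulative {0,1,2,3,4,5,6}
R = {0,1,2,3,4,5,6}
witness 3: c·b·d

Answer: REACHABLE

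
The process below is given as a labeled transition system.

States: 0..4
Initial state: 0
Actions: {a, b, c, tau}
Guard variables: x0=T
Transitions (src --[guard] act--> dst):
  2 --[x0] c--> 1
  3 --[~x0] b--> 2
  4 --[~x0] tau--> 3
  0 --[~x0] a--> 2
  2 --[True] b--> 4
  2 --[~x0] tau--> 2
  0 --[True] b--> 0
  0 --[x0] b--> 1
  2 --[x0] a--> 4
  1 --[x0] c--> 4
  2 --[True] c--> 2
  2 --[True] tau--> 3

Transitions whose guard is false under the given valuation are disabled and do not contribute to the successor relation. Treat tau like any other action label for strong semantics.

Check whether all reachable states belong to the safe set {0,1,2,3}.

Answer: INVARIANT VIOLATED at state 4

Trace:
Inv-set: {0,1,2,3}
R = {0,1,4}
  0: ✓
  1: ✓
  4: VIOLATES
reach 4 via b·c — violates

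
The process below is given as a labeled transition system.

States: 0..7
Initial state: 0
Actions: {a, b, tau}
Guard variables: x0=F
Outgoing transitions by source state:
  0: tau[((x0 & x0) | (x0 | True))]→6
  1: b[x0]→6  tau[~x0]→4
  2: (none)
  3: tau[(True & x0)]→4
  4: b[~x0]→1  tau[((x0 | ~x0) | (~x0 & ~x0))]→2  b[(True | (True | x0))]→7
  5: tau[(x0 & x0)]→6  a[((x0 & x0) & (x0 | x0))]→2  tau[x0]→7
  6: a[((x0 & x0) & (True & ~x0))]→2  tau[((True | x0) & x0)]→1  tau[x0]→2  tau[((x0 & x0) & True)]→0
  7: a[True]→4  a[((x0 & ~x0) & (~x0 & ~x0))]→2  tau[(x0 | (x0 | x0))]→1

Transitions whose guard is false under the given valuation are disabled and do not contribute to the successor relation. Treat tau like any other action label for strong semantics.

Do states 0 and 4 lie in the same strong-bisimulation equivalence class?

Refine partition for ~:
  P[0] = {{0,1,2,3,4,5,6,7}}
  P[1] = {{0,1},{2,3,5,6},{4},{7}}
  P[2] = {{0},{1},{2,3,5,6},{4},{7}}
5 equivalence class(es) (converged in 3)
0∈{0}, 4∈{4}

Answer: NOT BISIMILAR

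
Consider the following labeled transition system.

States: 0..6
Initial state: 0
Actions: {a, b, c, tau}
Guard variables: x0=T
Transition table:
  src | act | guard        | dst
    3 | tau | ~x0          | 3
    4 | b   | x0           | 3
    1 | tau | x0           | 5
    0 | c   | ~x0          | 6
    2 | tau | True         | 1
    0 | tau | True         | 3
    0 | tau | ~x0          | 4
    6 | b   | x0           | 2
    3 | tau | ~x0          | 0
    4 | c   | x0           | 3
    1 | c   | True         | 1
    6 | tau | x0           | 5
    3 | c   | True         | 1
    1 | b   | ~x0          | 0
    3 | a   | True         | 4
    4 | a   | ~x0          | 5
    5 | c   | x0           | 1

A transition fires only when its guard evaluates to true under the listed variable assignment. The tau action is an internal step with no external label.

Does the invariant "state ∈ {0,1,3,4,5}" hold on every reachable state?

Inv-set: {0,1,3,4,5}
Reachable = {0,1,3,4,5}
  0: ✓
  1: ✓
  3: ✓
  4: ✓
  5: ✓

Answer: INVARIANT HOLDS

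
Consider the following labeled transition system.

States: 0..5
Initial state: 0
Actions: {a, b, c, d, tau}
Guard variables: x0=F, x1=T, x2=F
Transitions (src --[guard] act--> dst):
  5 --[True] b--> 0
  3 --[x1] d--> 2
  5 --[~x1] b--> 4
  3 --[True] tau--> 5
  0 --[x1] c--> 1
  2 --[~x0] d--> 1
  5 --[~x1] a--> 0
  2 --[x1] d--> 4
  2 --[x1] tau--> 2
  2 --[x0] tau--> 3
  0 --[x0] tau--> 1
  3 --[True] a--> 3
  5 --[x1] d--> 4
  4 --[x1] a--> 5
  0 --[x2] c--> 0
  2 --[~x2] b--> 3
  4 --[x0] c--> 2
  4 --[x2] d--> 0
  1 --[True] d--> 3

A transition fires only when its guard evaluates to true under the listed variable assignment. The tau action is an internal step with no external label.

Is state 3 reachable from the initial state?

Guard filter leaves 12 enabled edge(s).
depth 0: {0}
depth 1: {1}  total {0,1}
depth 2: {3}  total {0,1,3}
depth 3: {2,5}  total {0,1,2,3,5}
depth 4: {4}  total {0,1,2,3,4,5}
R = {0,1,2,3,4,5}
Path to 3: c·d

Answer: REACHABLE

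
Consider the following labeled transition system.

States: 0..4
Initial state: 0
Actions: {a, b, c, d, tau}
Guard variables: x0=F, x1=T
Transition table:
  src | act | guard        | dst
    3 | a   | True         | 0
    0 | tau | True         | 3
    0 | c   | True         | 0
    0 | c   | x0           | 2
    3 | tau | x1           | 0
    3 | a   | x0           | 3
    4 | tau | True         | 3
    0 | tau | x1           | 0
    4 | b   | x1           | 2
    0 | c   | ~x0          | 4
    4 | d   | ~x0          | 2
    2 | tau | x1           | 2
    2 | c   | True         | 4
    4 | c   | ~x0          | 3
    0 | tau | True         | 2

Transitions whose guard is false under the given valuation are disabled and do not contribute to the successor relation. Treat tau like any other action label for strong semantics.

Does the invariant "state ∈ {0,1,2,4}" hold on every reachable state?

Safe = {0,1,2,4}
R = {0,2,3,4}
  0: safe
  2: safe
  3: VIOLATES
  4: safe
counterexample path to 3: tau

Answer: INVARIANT VIOLATED at state 3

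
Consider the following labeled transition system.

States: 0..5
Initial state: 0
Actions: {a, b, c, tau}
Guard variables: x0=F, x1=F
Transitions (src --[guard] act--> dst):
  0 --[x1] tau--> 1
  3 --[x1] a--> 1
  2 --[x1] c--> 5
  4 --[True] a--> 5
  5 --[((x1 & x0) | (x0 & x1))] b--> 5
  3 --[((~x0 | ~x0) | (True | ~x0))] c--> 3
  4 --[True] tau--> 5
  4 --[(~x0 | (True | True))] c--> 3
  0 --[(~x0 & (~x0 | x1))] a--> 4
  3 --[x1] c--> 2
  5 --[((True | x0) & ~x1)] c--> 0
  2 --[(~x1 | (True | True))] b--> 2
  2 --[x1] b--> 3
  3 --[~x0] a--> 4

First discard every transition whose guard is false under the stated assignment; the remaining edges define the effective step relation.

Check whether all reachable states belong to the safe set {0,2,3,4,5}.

Allowed set {0,2,3,4,5}
Reach set: {0,3,4,5}
  0: ok
  3: ok
  4: ok
  5: ok

Answer: INVARIANT HOLDS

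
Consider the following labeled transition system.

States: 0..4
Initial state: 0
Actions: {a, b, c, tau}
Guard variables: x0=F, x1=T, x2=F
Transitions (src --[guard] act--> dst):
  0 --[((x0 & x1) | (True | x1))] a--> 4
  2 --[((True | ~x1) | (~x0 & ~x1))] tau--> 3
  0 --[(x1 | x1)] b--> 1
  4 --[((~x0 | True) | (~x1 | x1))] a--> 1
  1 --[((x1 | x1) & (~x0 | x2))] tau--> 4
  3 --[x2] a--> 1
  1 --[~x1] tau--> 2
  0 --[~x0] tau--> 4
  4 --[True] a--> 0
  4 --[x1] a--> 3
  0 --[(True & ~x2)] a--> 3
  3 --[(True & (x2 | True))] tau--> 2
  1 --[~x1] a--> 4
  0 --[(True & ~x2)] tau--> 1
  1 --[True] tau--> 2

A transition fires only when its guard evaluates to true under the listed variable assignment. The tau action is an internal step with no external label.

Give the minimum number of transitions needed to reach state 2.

Answer: 2

Working:
BFS to 2:
  Layer 0: {0}
  Layer 1: {1,3,4}
  Layer 2: {2}
2 enters at depth 2; path a·tau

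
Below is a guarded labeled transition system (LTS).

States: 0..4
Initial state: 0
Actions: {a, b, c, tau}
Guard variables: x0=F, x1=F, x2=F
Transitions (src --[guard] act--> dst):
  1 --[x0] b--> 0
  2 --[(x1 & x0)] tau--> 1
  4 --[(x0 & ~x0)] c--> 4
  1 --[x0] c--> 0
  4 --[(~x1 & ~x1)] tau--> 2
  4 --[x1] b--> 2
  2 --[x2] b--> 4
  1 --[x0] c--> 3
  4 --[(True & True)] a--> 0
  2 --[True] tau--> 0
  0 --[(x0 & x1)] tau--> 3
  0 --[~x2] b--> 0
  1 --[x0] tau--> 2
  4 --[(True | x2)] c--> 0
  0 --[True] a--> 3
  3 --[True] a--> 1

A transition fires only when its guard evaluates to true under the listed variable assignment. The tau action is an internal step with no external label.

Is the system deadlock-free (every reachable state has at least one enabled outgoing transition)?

R = {0,1,3}
  0: a→3  b→0  [deg 2]
  1: ∅  [STUCK]
  3: a→1  [deg 1]
witness 1: a·a

Answer: DEADLOCK at state 1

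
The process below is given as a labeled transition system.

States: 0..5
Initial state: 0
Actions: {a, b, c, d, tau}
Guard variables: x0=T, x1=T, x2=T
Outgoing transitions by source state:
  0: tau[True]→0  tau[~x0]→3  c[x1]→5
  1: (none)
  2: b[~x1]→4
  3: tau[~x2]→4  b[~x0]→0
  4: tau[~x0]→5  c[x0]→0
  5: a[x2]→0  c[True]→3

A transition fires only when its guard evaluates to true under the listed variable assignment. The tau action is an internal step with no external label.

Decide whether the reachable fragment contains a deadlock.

Answer: DEADLOCK at state 3

Analysis:
Reachable = {0,3,5}
  0: c→5  tau→0  [2 exit(s)]
  3: ∅  [deadlock]
  5: a→0  c→3  [2 exit(s)]
trace reaching 3: c·c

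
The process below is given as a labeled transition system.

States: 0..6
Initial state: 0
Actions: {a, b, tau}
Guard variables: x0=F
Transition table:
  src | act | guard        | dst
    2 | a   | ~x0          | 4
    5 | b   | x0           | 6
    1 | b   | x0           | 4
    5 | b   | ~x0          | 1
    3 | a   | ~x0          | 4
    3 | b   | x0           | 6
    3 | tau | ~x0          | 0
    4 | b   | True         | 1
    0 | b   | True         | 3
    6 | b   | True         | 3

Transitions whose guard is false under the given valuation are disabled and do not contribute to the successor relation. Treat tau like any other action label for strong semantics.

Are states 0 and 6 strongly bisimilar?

Answer: BISIMILAR

Analysis:
Refine partition for ~:
  round 0: {{0,1,2,3,4,5,6}}
  round 1: {{0,4,5,6},{1},{2},{3}}
  round 2: {{0,6},{1},{2},{3},{4,5}}
5 equivalence class(es) (converged in 3)
[0]={0,6}  [6]={0,6}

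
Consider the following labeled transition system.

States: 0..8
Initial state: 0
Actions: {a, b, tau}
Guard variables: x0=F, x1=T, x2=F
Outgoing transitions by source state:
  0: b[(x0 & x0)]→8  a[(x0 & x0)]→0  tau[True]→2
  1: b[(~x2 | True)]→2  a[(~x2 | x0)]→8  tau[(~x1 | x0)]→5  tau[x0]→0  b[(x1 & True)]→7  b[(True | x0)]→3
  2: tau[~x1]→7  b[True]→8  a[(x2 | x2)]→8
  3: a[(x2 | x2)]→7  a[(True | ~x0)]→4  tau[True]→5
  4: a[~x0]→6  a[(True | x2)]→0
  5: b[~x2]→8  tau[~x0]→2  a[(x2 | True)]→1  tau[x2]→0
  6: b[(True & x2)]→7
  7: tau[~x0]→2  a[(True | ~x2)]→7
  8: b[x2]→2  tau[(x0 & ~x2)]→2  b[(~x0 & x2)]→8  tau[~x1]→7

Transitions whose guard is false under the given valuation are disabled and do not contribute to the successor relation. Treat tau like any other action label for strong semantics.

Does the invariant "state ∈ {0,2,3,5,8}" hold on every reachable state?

Allowed set {0,2,3,5,8}
Reach set: {0,2,8}
  0: ok
  2: ok
  8: ok

Answer: INVARIANT HOLDS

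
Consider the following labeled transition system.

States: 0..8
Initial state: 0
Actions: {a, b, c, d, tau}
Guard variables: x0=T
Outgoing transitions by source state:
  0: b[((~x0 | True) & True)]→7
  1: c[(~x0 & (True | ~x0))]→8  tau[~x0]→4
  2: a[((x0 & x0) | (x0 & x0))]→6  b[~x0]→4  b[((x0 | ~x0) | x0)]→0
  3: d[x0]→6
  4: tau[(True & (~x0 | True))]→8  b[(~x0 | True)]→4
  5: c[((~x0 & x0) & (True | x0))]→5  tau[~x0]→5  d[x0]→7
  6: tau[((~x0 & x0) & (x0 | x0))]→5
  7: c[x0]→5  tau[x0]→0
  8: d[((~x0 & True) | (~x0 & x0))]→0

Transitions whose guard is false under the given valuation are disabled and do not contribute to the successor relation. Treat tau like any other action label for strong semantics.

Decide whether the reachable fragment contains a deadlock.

Answer: DEADLOCK-FREE

Analysis:
Reach set: {0,5,7}
  0: b→7  [1 out]
  5: d→7  [1 out]
  7: c→5  tau→0  [2 out]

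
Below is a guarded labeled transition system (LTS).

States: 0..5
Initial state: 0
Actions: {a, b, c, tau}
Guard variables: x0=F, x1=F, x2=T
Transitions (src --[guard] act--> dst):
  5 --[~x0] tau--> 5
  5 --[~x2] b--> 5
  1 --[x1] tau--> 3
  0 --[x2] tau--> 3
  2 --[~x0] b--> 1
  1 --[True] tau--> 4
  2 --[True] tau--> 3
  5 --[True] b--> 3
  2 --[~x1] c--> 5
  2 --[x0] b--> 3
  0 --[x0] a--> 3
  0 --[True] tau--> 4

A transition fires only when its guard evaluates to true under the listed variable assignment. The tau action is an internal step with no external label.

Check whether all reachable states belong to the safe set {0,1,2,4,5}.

Answer: INVARIANT VIOLATED at state 3

Trace:
Safe = {0,1,2,4,5}
Reachable = {0,3,4}
  0: ✓
  3: outside
  4: ✓
counterexample path to 3: tau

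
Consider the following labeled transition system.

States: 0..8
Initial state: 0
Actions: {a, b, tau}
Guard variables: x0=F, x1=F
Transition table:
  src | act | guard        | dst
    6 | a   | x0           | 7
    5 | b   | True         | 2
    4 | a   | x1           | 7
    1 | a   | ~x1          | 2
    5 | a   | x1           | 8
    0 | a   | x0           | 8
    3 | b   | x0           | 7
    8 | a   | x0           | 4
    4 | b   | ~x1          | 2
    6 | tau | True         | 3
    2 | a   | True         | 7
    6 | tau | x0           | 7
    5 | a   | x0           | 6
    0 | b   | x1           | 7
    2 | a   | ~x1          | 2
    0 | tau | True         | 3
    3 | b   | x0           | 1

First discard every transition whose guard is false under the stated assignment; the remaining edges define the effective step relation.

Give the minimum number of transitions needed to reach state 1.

Answer: UNREACHABLE

Analysis:
Breadth-first toward 1:
  L0 = {0}
  L1 = {3}
1 never appears.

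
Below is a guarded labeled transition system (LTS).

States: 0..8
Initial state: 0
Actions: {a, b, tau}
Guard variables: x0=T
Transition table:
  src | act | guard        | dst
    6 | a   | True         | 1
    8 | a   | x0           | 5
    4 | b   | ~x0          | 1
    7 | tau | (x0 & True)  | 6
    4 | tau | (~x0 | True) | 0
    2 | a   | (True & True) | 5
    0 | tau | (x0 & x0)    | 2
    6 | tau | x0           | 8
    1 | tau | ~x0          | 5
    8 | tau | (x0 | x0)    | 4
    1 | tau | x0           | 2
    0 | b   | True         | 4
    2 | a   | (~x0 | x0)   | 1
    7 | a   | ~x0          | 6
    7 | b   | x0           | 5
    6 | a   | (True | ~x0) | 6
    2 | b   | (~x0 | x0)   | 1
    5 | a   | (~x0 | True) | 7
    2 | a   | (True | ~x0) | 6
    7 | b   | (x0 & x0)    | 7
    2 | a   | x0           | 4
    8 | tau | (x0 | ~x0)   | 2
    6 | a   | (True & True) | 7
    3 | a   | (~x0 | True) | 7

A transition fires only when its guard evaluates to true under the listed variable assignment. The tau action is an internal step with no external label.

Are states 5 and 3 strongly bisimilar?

Refine partition for ~:
  P[0] = {{0,1,2,3,4,5,6,7,8}}
  P[1] = {{0,7},{1,4},{2},{3,5},{6,8}}
  P[2] = {{0},{1},{2},{3,5},{4},{6},{7},{8}}
stable after 3 split(s): 8 block(s)
5∈{3,5}, 3∈{3,5}

Answer: BISIMILAR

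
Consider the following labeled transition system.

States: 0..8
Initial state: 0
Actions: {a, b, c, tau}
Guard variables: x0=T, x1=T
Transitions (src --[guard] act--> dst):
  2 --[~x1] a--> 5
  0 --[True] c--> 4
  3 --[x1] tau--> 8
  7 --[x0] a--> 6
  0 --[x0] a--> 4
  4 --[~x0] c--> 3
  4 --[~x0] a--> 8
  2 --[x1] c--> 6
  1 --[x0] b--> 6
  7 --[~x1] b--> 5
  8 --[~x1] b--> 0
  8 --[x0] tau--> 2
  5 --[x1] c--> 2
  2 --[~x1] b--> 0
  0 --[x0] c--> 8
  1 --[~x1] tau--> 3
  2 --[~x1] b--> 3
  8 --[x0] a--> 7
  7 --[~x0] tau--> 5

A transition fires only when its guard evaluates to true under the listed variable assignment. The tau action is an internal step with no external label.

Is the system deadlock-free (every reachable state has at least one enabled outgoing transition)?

Answer: DEADLOCK at state 4

Working:
Reachable = {0,2,4,6,7,8}
  0: a→4  c→4  c→8  [3 exit(s)]
  2: c→6  [1 exit(s)]
  4: ∅  [STUCK]
  6: ∅  [STUCK]
  7: a→6  [1 exit(s)]
  8: a→7  tau→2  [2 exit(s)]
trace reaching 4: c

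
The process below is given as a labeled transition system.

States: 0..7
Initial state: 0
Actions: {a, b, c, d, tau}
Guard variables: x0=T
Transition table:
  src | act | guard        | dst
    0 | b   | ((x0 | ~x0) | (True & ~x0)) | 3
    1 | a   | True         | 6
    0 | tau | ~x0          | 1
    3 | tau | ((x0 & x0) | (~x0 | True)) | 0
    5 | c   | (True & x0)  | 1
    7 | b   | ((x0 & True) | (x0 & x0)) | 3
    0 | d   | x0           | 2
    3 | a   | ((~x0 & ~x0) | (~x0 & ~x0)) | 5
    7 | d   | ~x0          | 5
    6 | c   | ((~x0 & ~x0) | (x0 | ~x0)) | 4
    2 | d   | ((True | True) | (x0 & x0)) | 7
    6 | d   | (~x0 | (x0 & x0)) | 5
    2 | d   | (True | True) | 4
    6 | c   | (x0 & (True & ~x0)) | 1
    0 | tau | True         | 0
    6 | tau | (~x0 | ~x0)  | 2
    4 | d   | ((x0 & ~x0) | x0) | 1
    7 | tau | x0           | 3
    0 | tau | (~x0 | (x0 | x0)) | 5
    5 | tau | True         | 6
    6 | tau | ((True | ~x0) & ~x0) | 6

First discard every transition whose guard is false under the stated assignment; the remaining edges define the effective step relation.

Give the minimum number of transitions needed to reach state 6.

Answer: 2

Analysis:
Breadth-first toward 6:
  Layer 0: {0}
  Layer 1: {2,3,5}
  Layer 2: {1,4,6,7}
first hit 6 at d=2 via tau·tau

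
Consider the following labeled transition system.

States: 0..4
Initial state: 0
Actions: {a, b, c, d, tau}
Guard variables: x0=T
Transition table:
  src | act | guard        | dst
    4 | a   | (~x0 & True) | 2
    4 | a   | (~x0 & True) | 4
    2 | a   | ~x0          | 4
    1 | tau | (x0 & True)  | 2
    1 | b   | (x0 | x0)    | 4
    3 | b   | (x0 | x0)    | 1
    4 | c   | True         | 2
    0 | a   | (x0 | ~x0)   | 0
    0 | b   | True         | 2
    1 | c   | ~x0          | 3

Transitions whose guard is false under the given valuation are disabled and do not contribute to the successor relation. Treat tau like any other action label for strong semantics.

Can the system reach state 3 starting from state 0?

6 transition(s) survive guard evaluation.
L0 = {0}
L1 = {2}  cumulative {0,2}
R = {0,2}

Answer: UNREACHABLE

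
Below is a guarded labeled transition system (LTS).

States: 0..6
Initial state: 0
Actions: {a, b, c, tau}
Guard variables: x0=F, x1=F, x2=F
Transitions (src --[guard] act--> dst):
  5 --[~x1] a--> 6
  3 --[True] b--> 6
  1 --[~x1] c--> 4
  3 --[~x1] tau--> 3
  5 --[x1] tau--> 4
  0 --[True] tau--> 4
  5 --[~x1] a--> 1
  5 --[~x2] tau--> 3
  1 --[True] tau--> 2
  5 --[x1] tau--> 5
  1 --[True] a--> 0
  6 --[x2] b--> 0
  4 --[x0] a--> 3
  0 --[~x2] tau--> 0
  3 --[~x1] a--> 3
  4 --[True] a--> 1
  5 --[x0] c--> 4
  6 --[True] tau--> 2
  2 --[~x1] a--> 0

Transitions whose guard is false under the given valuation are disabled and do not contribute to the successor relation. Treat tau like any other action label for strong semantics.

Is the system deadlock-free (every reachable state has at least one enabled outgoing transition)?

Reach set: {0,1,2,4}
  0: tau→0  tau→4  [2 exit(s)]
  1: a→0  c→4  tau→2  [3 exit(s)]
  2: a→0  [1 exit(s)]
  4: a→1  [1 exit(s)]

Answer: DEADLOCK-FREE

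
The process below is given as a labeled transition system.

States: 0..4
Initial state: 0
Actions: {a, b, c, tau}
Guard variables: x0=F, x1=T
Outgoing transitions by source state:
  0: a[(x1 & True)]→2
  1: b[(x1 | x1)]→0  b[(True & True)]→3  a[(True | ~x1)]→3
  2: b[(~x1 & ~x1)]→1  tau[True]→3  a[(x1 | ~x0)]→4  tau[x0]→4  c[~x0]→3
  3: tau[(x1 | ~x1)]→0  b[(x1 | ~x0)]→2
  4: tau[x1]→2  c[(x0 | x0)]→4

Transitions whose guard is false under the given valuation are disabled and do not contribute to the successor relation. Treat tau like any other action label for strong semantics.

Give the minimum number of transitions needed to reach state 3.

Answer: 2

Trace:
BFS to 3:
  L0 = {0}
  L1 = {2}
  L2 = {3,4}
depth(3)=2, e.g. a·c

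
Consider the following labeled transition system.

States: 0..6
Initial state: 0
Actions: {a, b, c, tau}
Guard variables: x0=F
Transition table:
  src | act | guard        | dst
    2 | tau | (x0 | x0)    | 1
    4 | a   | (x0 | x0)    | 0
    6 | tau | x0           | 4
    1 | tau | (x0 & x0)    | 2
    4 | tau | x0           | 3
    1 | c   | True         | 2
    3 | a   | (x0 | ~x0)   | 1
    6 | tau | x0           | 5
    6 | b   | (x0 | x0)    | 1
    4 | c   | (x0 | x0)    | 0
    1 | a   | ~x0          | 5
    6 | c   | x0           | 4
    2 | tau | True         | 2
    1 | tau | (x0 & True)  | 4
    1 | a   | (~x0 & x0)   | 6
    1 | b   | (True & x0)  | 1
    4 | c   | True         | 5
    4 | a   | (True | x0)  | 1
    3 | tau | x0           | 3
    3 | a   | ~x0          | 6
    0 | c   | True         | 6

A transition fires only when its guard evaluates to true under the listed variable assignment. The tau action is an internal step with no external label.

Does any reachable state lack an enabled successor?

Reachable = {0,6}
  0: c→6  [1 exit(s)]
  6: ∅  [no exit]
Path to 6: c

Answer: DEADLOCK at state 6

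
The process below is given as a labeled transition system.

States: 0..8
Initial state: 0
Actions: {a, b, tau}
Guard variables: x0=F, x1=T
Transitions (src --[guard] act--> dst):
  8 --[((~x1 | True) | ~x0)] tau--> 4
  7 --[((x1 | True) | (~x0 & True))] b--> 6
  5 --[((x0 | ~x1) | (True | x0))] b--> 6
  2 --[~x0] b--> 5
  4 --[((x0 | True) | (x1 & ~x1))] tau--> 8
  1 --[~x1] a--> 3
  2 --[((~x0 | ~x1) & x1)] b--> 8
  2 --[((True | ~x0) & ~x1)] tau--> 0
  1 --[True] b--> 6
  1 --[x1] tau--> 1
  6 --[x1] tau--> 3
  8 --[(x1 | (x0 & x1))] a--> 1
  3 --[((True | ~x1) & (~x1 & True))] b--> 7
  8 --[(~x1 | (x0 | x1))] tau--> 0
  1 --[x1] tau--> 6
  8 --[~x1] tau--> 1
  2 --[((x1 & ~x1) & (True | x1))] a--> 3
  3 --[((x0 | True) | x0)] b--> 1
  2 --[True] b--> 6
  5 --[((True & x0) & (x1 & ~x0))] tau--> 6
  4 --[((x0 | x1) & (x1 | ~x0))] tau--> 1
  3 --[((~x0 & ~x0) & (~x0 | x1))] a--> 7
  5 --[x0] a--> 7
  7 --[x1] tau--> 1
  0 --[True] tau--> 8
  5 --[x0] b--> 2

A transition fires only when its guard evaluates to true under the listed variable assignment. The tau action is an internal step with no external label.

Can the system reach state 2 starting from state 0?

Answer: UNREACHABLE

Analysis:
18 transition(s) survive guard evaluation.
Layer 0: {0}
Layer 1: {8}  total {0,8}
Layer 2: {1,4}  total {0,1,4,8}
Layer 3: {6}  total {0,1,4,6,8}
Layer 4: {3}  total {0,1,3,4,6,8}
Layer 5: {7}  total {0,1,3,4,6,7,8}
Reach set: {0,1,3,4,6,7,8}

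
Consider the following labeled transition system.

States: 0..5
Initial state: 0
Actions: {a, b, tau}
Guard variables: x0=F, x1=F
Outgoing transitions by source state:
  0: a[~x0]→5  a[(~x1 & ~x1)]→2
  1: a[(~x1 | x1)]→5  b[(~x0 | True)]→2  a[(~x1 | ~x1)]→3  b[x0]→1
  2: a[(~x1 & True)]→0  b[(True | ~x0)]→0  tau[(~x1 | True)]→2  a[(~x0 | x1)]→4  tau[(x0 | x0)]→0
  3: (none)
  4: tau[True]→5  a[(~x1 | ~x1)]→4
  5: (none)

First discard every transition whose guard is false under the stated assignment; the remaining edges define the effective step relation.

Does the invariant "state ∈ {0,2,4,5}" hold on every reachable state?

Allowed set {0,2,4,5}
R = {0,2,4,5}
  0: safe
  2: safe
  4: safe
  5: safe

Answer: INVARIANT HOLDS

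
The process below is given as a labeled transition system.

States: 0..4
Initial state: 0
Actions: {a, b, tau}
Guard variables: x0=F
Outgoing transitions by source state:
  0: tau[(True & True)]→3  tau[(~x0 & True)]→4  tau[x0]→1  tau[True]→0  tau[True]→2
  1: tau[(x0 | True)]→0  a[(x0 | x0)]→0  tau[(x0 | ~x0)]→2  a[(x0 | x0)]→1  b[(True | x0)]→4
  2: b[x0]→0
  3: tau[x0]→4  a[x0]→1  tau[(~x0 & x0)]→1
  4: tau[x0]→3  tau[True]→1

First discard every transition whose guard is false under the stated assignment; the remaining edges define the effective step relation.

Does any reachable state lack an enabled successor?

Answer: DEADLOCK at state 2

Analysis:
R = {0,1,2,3,4}
  0: tau→0  tau→2  tau→3  tau→4  [4 exit(s)]
  1: b→4  tau→0  tau→2  [3 exit(s)]
  2: ∅  [STUCK]
  3: ∅  [STUCK]
  4: tau→1  [1 exit(s)]
trace reaching 2: tau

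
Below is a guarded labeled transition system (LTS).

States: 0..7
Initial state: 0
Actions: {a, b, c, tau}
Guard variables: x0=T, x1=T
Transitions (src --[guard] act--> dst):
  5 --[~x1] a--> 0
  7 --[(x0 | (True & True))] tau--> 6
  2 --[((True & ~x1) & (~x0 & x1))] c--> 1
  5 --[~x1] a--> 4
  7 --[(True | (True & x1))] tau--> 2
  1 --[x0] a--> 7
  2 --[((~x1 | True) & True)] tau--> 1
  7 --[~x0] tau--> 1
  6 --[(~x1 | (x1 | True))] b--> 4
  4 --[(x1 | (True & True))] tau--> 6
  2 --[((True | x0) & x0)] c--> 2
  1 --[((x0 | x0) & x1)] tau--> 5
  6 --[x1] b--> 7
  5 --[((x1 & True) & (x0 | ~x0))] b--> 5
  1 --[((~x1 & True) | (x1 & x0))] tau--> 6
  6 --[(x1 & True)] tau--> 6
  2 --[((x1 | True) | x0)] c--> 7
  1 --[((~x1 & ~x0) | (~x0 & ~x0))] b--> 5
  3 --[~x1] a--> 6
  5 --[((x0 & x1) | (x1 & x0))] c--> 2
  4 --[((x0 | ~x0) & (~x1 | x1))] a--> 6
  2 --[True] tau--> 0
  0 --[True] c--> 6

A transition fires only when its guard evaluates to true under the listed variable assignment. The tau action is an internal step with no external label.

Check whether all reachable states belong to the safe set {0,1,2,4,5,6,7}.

Inv-set: {0,1,2,4,5,6,7}
R = {0,1,2,4,5,6,7}
  0: ok
  1: ok
  2: ok
  4: ok
  5: ok
  6: ok
  7: ok

Answer: INVARIANT HOLDS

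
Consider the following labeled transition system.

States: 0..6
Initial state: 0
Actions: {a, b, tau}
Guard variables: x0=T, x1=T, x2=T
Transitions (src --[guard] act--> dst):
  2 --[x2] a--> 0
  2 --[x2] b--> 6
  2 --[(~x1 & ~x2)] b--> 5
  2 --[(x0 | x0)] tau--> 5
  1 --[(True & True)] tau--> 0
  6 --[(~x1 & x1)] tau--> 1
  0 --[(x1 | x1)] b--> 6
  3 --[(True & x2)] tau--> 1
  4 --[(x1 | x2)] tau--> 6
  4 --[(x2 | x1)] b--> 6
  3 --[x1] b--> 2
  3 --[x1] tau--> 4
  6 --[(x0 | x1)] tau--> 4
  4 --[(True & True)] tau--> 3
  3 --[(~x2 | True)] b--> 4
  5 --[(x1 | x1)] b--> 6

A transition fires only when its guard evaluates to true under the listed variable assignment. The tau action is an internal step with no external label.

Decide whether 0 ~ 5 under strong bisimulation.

Answer: BISIMILAR

Trace:
Compute ~ classes (split until stable):
  round 0: {{0,1,2,3,4,5,6}}
  round 1: {{0,5},{1,6},{2},{3,4}}
  round 2: {{0,5},{1},{2},{3},{4},{6}}
Fixed point at round 3; 6 class(es).
[0]={0,5}  [5]={0,5}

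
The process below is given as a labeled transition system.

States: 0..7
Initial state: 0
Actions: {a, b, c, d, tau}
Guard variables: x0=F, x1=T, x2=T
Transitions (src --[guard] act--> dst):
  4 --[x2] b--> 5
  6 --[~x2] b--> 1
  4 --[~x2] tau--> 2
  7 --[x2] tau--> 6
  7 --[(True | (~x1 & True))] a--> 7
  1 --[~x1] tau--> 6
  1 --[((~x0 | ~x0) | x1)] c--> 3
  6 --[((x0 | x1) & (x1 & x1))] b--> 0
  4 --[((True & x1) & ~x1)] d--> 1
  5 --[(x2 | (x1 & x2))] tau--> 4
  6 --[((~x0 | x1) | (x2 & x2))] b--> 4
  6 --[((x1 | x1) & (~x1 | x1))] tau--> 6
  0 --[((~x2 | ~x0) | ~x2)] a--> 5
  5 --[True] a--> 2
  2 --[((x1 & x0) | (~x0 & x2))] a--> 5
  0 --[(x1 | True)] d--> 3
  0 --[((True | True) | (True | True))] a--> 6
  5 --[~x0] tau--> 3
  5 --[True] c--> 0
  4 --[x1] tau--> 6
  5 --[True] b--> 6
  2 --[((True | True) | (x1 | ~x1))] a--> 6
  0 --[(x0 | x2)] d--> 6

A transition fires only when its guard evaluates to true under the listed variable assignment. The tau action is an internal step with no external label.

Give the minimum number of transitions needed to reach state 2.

BFS to 2:
  Layer 0: {0}
  Layer 1: {3,5,6}
  Layer 2: {2,4}
depth(2)=2, e.g. a·a

Answer: 2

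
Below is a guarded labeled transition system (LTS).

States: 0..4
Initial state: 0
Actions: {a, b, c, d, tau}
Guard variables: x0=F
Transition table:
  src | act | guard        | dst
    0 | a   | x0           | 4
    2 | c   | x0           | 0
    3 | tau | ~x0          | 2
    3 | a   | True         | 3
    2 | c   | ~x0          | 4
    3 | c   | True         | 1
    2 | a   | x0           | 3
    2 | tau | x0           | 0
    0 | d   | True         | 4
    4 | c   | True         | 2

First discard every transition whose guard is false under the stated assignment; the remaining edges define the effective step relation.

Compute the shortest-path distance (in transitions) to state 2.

Answer: 2

Working:
Breadth-first toward 2:
  Layer 0: {0}
  Layer 1: {4}
  Layer 2: {2}
first hit 2 at d=2 via d·c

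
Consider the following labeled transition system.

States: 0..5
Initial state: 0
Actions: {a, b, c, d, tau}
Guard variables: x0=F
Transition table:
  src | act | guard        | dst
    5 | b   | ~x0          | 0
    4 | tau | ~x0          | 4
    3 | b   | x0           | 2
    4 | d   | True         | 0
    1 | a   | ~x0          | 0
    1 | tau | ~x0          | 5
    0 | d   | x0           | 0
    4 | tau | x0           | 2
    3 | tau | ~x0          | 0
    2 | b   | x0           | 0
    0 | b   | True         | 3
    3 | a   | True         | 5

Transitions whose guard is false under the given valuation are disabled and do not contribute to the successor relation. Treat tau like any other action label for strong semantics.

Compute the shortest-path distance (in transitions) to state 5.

Answer: 2

Analysis:
Breadth-first toward 5:
  depth 0: {0}
  depth 1: {3}
  depth 2: {5}
first hit 5 at d=2 via b·a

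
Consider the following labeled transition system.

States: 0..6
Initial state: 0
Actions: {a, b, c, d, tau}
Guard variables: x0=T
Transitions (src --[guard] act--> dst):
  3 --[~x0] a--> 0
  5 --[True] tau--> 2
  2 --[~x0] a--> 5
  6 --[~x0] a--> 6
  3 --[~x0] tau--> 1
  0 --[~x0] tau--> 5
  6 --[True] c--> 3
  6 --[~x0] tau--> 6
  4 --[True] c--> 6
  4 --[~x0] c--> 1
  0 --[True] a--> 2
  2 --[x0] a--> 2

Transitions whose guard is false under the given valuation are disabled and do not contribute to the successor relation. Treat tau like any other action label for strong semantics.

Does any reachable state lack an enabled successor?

Reach set: {0,2}
  0: a→2  [1 out]
  2: a→2  [1 out]

Answer: DEADLOCK-FREE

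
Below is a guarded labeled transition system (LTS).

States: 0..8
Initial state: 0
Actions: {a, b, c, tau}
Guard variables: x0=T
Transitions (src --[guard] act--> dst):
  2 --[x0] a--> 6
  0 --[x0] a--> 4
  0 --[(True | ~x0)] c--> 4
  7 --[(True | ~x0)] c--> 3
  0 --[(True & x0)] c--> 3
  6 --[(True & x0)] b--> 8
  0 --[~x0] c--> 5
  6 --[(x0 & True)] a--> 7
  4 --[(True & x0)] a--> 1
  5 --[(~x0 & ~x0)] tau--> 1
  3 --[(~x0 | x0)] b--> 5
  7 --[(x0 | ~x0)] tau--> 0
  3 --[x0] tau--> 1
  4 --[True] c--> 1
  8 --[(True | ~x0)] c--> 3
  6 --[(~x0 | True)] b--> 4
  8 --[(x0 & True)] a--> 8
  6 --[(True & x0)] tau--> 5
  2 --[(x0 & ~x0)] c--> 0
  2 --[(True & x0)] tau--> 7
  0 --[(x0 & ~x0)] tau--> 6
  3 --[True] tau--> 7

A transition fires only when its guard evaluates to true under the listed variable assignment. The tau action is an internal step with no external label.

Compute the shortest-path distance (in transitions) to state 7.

Answer: 2

Analysis:
Layered search for 7:
  depth 0: {0}
  depth 1: {3,4}
  depth 2: {1,5,7}
depth(7)=2, e.g. c·tau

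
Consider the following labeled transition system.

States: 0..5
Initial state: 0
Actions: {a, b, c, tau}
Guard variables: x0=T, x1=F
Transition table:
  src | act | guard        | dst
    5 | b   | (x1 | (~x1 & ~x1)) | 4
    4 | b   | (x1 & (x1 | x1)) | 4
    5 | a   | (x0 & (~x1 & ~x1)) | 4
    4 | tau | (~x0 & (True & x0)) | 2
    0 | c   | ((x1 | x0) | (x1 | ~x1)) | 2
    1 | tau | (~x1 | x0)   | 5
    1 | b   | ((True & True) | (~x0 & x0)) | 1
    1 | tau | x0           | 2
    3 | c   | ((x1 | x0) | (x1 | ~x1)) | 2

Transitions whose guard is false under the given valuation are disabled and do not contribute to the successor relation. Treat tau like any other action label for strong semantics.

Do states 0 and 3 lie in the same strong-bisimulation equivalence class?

Compute ~ classes (split until stable):
  round 0: {{0,1,2,3,4,5}}
  round 1: {{0,3},{1},{2,4},{5}}
stable after 2 split(s): 4 block(s)
class of 0: {0,3}; class of 3: {0,3}

Answer: BISIMILAR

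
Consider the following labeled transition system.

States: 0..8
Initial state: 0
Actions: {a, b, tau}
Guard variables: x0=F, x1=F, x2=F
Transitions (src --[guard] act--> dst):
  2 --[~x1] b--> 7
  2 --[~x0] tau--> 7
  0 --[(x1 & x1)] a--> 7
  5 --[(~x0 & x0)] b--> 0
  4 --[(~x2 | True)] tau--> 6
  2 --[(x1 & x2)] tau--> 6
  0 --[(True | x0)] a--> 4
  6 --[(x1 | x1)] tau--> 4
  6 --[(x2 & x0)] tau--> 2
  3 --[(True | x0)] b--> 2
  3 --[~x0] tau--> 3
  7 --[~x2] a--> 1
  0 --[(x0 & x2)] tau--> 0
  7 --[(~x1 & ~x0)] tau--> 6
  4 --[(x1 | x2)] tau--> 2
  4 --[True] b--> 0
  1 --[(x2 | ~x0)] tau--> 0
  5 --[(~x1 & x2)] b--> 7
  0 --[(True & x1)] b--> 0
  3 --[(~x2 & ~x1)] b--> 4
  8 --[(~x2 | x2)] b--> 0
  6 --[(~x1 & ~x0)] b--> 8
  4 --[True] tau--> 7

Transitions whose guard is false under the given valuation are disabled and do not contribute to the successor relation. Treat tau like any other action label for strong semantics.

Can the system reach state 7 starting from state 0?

Answer: REACHABLE

Working:
Guard filter leaves 14 enabled edge(s).
Layer 0: {0}
Layer 1: {4}  now seen {0,4}
Layer 2: {6,7}  now seen {0,4,6,7}
Layer 3: {1,8}  now seen {0,1,4,6,7,8}
R = {0,1,4,6,7,8}
trace reaching 7: a·tau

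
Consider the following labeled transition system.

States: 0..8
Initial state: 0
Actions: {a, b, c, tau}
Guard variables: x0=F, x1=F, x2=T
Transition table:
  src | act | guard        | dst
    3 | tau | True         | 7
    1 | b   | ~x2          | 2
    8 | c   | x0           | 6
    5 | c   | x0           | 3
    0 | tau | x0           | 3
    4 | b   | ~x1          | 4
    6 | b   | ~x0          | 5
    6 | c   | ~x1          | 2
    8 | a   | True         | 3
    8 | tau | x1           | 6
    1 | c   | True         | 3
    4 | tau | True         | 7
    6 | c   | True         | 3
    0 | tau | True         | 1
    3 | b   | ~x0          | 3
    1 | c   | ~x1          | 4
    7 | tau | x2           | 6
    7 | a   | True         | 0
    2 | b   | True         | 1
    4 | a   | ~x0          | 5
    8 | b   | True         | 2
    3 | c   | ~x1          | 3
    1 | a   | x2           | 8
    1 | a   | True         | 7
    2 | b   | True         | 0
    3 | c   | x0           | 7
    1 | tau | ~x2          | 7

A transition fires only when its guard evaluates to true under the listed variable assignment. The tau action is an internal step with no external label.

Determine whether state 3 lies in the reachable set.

Answer: REACHABLE

Analysis:
After dropping false guards: 20 live edges.
L0 = {0}
L1 = {1}  total {0,1}
L2 = {3,4,7,8}  total {0,1,3,4,7,8}
L3 = {2,5,6}  total {0,1,2,3,4,5,6,7,8}
R = {0,1,2,3,4,5,6,7,8}
Path to 3: tau·c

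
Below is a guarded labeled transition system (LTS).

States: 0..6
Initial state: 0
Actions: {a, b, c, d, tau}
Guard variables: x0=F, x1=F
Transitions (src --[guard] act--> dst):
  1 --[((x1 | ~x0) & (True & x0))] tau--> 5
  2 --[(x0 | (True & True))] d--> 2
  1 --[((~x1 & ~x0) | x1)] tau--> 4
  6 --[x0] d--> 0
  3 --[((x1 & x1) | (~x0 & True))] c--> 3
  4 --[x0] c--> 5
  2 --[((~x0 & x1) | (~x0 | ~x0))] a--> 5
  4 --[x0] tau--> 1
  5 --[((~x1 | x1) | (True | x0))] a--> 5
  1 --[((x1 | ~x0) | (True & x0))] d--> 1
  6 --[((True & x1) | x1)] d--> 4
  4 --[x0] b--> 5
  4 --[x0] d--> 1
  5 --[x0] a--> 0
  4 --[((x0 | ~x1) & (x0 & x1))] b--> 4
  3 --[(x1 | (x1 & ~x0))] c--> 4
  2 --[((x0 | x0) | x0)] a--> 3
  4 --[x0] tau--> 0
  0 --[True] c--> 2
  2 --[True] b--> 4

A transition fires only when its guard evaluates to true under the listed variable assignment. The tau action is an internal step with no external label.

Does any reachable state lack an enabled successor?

Answer: DEADLOCK at state 4

Working:
R = {0,2,4,5}
  0: c→2  [1 exit(s)]
  2: a→5  b→4  d→2  [3 exit(s)]
  4: ∅  [deadlock]
  5: a→5  [1 exit(s)]
witness 4: c·b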